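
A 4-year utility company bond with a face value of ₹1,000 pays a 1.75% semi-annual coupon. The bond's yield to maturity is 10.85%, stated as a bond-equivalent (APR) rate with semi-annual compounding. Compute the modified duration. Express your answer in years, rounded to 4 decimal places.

3.6541 years

Periodic yield y = 0.05425. First find Macaulay duration:
  t   CF        PV=CF/(1+0.05425)^t    t·PV
  1         8.75         8.2997         8.2997
  2         8.75         7.8726        15.7453
  3         8.75         7.4675        22.4026
  4         8.75         7.0833        28.3331
  5         8.75         6.7188        33.5939
  6         8.75         6.3730        38.2382
  7         8.75         6.0451        42.3156
  8     1,008.75       661.0505     5,288.4044
  Σ                    710.9106     5,477.3328
P = 710.9106; Macaulay duration = 5,477.3328 / 710.9106 = 7.70467 half-year periods = 3.85234 years.
Modified duration = D_Mac / (1 + y) = 3.85234 / 1.05425 = 3.65410 years.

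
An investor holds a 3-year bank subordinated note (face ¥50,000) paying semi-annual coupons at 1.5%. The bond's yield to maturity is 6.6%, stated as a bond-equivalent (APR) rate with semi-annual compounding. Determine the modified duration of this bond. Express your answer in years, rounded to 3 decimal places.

2.846 years

Periodic yield y = 0.033. First find Macaulay duration:
  t   CF        PV=CF/(1+0.033)^t    t·PV
  1       375.00       363.0203       363.0203
  2       375.00       351.4234       702.8467
  3       375.00       340.1969     1,020.5906
  4       375.00       329.3290     1,317.3160
  5       375.00       318.8083     1,594.0416
  6    50,375.00    41,458.4566   248,750.7394
  Σ                 43,161.2345   253,748.5547
P = 43,161.2345; Macaulay duration = 253,748.5547 / 43,161.2345 = 5.87908 half-year periods = 2.93954 years.
Modified duration = D_Mac / (1 + y) = 2.93954 / 1.033 = 2.84564 years.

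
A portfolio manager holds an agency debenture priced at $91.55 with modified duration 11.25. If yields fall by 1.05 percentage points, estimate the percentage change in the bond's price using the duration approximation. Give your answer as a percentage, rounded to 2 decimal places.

+11.81%

Duration approximation: ΔP/P ≈ -D_mod · Δy = -11.25 × (-0.0105) = +0.118125.
As a percentage: +11.8125%.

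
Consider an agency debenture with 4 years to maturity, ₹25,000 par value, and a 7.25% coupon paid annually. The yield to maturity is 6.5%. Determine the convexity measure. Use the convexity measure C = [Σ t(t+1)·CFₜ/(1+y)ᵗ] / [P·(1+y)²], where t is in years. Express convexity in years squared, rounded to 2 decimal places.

With y = 0.065:
  t   CF        PV=CF/(1+0.065)^t    t·PV        t(t+1)·PV
  1     1,812.50     1,701.8779     1,701.8779       3,403.7559
  2     1,812.50     1,598.0075     3,196.0149       9,588.0447
  3     1,812.50     1,500.4765     4,501.4294      18,005.7177
  4    26,812.50    20,841.9754    83,367.9015     416,839.5075
  Σ                 25,642.3372    92,767.2238     447,837.0258
P = 25,642.3372.
Convexity = Σ t(t+1)·PV / [P·(1+y)²] = 447,837.0258 / (25,642.3372 × 1.134225) = 15.39796.

15.40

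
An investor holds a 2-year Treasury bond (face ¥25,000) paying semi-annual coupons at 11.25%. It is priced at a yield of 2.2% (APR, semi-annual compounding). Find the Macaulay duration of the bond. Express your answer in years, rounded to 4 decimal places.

1.8591 years

Periodic yield y = 0.011. Discount each cash flow and weight by its period:
  t   CF        PV=CF/(1+0.011)^t    t·PV
  1     1,406.25     1,390.9496     1,390.9496
  2     1,406.25     1,375.8156     2,751.6312
  3     1,406.25     1,360.8463     4,082.5388
  4    26,406.25    25,275.6369   101,102.5477
  Σ                 29,403.2483   109,327.6672
Price P = Σ PV = 29,403.2483.
Macaulay duration = Σ(t·PV) / P = 109,327.6672 / 29,403.2483 = 3.71822 half-year periods.
In years: 3.71822 / 2 = 1.85911 years.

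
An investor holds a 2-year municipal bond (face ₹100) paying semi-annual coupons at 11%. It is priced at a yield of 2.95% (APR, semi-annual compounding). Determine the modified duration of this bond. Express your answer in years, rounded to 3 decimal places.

Periodic yield y = 0.01475. First find Macaulay duration:
  t   CF        PV=CF/(1+0.01475)^t    t·PV
  1         5.50         5.4201         5.4201
  2         5.50         5.3413        10.6825
  3         5.50         5.2636        15.7909
  4       105.50        99.4984       397.9937
  Σ                    115.5234       429.8872
P = 115.5234; Macaulay duration = 429.8872 / 115.5234 = 3.72121 half-year periods = 1.86061 years.
Modified duration = D_Mac / (1 + y) = 1.86061 / 1.01475 = 1.83356 years.

1.834 years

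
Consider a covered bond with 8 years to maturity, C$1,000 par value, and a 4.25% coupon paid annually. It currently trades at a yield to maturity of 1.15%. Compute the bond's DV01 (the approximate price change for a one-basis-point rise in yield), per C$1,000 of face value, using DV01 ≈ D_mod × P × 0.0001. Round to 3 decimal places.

Periodic yield y = 0.0115.
  t   CF        PV=CF/(1+0.0115)^t    t·PV
  1        42.50        42.0168        42.0168
  2        42.50        41.5391        83.0782
  3        42.50        41.0668       123.2005
  4        42.50        40.5999       162.3998
  5        42.50        40.1383       200.6917
  6        42.50        39.6820       238.0920
  7        42.50        39.2309       274.6160
  8     1,042.50       951.3689     7,610.9515
  Σ                  1,235.6428     8,735.0465
P = 1,235.6428; D_Mac = 7.06923 yrs; D_mod = 6.98886 yrs.
DV01 ≈ 6.98886 × 1,235.6428 × 0.0001 = 0.863574.

C$0.864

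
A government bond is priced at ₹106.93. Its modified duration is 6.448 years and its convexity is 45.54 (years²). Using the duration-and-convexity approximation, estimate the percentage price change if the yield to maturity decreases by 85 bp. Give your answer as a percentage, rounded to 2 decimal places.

Duration effect: -D_mod·Δy = -6.448 × (-0.0085) = +0.054808
Convexity effect: ½·C·(Δy)² = 0.5 × 45.54 × (-0.0085)² = +0.0016451325
ΔP/P ≈ +0.054808 + 0.0016451325 = +0.0564531325
= +5.64531325%.

+5.65%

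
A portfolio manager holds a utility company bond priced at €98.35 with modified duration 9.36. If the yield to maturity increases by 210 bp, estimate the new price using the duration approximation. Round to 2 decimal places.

€79.02

Duration approximation: ΔP/P ≈ -D_mod · Δy = -9.36 × (+0.021) = -0.196560.
New price ≈ 98.35 × (1 - 0.196560) = 79.018324.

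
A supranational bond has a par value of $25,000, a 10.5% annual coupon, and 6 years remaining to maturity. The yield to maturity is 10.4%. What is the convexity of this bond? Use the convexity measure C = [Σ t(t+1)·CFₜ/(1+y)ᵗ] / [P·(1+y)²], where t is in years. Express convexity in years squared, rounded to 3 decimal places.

With y = 0.104:
  t   CF        PV=CF/(1+0.104)^t    t·PV        t(t+1)·PV
  1     2,625.00     2,377.7174     2,377.7174       4,755.4348
  2     2,625.00     2,153.7295     4,307.4590      12,922.3771
  3     2,625.00     1,950.8420     5,852.5259      23,410.1035
  4     2,625.00     1,767.0670     7,068.2680      35,341.3398
  5     2,625.00     1,600.6042     8,003.0208      48,018.1247
  6    27,625.00    15,257.6570    91,545.9418     640,821.5923
  Σ                 25,107.6170   119,154.9328     765,268.9722
P = 25,107.6170.
Convexity = Σ t(t+1)·PV / [P·(1+y)²] = 765,268.9722 / (25,107.6170 × 1.218816) = 25.00751.

25.008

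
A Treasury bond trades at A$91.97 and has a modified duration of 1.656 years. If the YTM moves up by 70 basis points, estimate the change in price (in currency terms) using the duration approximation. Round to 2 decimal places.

-A$1.07

Duration approximation: ΔP/P ≈ -D_mod · Δy = -1.656 × (+0.007) = -0.011592.
ΔP ≈ 91.97 × (-0.011592) = -1.06611624.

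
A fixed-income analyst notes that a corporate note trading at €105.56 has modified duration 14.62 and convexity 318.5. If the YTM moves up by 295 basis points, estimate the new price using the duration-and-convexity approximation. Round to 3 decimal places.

Duration effect: -D_mod·Δy = -14.62 × (+0.0295) = -0.431290
Convexity effect: ½·C·(Δy)² = 0.5 × 318.5 × (0.0295)² = +0.1385873125
ΔP/P ≈ -0.431290 + 0.1385873125 = -0.2927026875
New price ≈ 105.56 × (1 - 0.2927026875) = 74.6623043075.

€74.662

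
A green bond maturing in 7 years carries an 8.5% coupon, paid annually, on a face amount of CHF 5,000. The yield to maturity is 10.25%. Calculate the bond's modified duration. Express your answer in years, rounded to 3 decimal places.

4.972 years

Periodic yield y = 0.1025. First find Macaulay duration:
  t   CF        PV=CF/(1+0.1025)^t    t·PV
  1       425.00       385.4875       385.4875
  2       425.00       349.6486       699.2971
  3       425.00       317.1415       951.4246
  4       425.00       287.6567     1,150.6269
  5       425.00       260.9131     1,304.5657
  6       425.00       236.6559     1,419.9354
  7     5,425.00     2,739.9936    19,179.9555
  Σ                  4,577.4970    25,091.2928
P = 4,577.4970; Macaulay duration = 25,091.2928 / 4,577.4970 = 5.48144 years.
Modified duration = D_Mac / (1 + y) = 5.48144 / 1.1025 = 4.97183 years.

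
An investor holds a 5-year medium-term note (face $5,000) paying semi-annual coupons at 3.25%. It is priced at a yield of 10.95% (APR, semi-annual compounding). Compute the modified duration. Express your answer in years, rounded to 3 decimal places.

4.336 years

Periodic yield y = 0.05475. First find Macaulay duration:
  t   CF        PV=CF/(1+0.05475)^t    t·PV
  1        81.25        77.0325        77.0325
  2        81.25        73.0339       146.0677
  3        81.25        69.2428       207.7285
  4        81.25        65.6486       262.5943
  5        81.25        62.2409       311.2044
  6        81.25        59.0101       354.0604
  7        81.25        55.9470       391.6288
  8        81.25        53.0429       424.3430
  9        81.25        50.2895       452.6058
  10    5,081.25     2,981.7774    29,817.7743
  Σ                  3,547.2655    32,445.0397
P = 3,547.2655; Macaulay duration = 32,445.0397 / 3,547.2655 = 9.14649 half-year periods = 4.57325 years.
Modified duration = D_Mac / (1 + y) = 4.57325 / 1.05475 = 4.33586 years.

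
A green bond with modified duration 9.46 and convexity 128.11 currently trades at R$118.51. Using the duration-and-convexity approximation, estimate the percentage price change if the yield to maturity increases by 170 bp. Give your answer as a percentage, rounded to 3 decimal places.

Duration effect: -D_mod·Δy = -9.46 × (+0.017) = -0.160820
Convexity effect: ½·C·(Δy)² = 0.5 × 128.11 × (0.017)² = +0.018511895
ΔP/P ≈ -0.160820 + 0.018511895 = -0.142308105
= -14.2308105%.

-14.231%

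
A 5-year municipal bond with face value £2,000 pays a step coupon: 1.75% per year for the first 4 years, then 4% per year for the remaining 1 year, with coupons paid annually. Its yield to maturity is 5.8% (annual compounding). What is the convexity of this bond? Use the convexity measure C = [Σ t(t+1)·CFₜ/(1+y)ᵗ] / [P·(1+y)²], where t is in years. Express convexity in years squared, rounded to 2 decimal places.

25.49

With y = 0.058:
  t   CF        PV=CF/(1+0.058)^t    t·PV        t(t+1)·PV
  1        35.00        33.0813        33.0813          66.1626
  2        35.00        31.2678        62.5355         187.6065
  3        35.00        29.5536        88.6609         354.6437
  4        35.00        27.9335       111.7340         558.6700
  5     2,080.00     1,569.0435     7,845.2177      47,071.3063
  Σ                  1,690.8797     8,141.2295      48,238.3892
P = 1,690.8797.
Convexity = Σ t(t+1)·PV / [P·(1+y)²] = 48,238.3892 / (1,690.8797 × 1.119364) = 25.48641.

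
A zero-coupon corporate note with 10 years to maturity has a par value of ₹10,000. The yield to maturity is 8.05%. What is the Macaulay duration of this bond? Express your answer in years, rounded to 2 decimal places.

A zero-coupon bond has a single cash flow at maturity, so its Macaulay duration equals its maturity: 10 years.

10.00 years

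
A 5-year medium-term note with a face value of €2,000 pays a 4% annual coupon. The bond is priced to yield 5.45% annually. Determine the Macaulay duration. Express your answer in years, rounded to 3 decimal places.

Periodic yield y = 0.0545. Discount each cash flow and weight by its year:
  t   CF        PV=CF/(1+0.0545)^t    t·PV
  1        80.00        75.8653        75.8653
  2        80.00        71.9444       143.8887
  3        80.00        68.2261       204.6782
  4        80.00        64.6999       258.7996
  5     2,080.00     1,595.2561     7,976.2805
  Σ                  1,875.9918     8,659.5124
Price P = Σ PV = 1,875.9918.
Macaulay duration = Σ(t·PV) / P = 8,659.5124 / 1,875.9918 = 4.61597 years.

4.616 years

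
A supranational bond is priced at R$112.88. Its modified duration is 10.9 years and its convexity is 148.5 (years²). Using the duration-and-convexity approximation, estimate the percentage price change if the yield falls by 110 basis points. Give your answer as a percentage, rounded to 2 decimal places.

+12.89%

Duration effect: -D_mod·Δy = -10.9 × (-0.011) = +0.119900
Convexity effect: ½·C·(Δy)² = 0.5 × 148.5 × (-0.011)² = +0.00898425
ΔP/P ≈ +0.119900 + 0.00898425 = +0.12888425
= +12.888425%.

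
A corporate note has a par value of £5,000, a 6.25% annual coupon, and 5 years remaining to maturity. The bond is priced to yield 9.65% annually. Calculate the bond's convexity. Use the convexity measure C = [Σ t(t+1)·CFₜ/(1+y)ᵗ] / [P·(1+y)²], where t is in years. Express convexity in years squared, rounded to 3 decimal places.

21.004

With y = 0.0965:
  t   CF        PV=CF/(1+0.0965)^t    t·PV        t(t+1)·PV
  1       312.50       284.9977       284.9977         569.9954
  2       312.50       259.9158       519.8317       1,559.4950
  3       312.50       237.0414       711.1241       2,844.4962
  4       312.50       216.1800       864.7199       4,323.5997
  5     5,312.50     3,351.6276    16,758.1382     100,548.8291
  Σ                  4,349.7625    19,138.8116     109,846.4155
P = 4,349.7625.
Convexity = Σ t(t+1)·PV / [P·(1+y)²] = 109,846.4155 / (4,349.7625 × 1.202312) = 21.00405.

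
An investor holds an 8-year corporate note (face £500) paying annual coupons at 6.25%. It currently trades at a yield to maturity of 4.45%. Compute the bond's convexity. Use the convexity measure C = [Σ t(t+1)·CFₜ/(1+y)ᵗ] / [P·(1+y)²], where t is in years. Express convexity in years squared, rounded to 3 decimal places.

With y = 0.0445:
  t   CF        PV=CF/(1+0.0445)^t    t·PV        t(t+1)·PV
  1        31.25        29.9186        29.9186          59.8372
  2        31.25        28.6440        57.2879         171.8638
  3        31.25        27.4236        82.2708         329.0834
  4        31.25        26.2553       105.0210         525.1051
  5        31.25        25.1367       125.6834         754.1002
  6        31.25        24.0657       144.3945       1,010.7614
  7        31.25        23.0404       161.2831       1,290.2651
  8       531.25       375.0001     3,000.0008      27,000.0075
  Σ                    559.4844     3,705.8602      31,141.0237
P = 559.4844.
Convexity = Σ t(t+1)·PV / [P·(1+y)²] = 31,141.0237 / (559.4844 × 1.090980) = 51.01854.

51.019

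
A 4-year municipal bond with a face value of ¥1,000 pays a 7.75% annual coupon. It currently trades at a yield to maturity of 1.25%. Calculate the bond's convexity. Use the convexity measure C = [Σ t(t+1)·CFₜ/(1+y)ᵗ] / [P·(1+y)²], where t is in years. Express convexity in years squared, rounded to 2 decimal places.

With y = 0.0125:
  t   CF        PV=CF/(1+0.0125)^t    t·PV        t(t+1)·PV
  1        77.50        76.5432        76.5432         153.0864
  2        77.50        75.5982       151.1965         453.5894
  3        77.50        74.6649       223.9948         895.9790
  4     1,077.50     1,025.2674     4,101.0696      20,505.3481
  Σ                  1,252.0738     4,552.8041      22,008.0030
P = 1,252.0738.
Convexity = Σ t(t+1)·PV / [P·(1+y)²] = 22,008.0030 / (1,252.0738 × 1.025156) = 17.14591.

17.15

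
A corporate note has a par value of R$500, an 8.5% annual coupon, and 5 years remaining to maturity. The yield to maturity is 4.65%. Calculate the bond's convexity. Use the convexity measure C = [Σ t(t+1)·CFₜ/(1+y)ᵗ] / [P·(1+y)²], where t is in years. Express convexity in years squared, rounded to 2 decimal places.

With y = 0.0465:
  t   CF        PV=CF/(1+0.0465)^t    t·PV        t(t+1)·PV
  1        42.50        40.6116        40.6116          81.2231
  2        42.50        38.8070        77.6141         232.8422
  3        42.50        37.0827       111.2481         444.9923
  4        42.50        35.4350       141.7399         708.6993
  5       542.50       432.2187     2,161.0936      12,966.5618
  Σ                    584.1550     2,532.3072      14,434.3187
P = 584.1550.
Convexity = Σ t(t+1)·PV / [P·(1+y)²] = 14,434.3187 / (584.1550 × 1.095162) = 22.56263.

22.56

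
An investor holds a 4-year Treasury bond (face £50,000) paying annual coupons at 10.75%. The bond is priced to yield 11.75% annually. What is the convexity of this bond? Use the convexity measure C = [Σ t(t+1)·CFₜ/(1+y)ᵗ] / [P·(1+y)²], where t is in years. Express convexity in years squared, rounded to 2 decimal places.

13.08

With y = 0.1175:
  t   CF        PV=CF/(1+0.1175)^t    t·PV        t(t+1)·PV
  1     5,375.00     4,809.8434     4,809.8434       9,619.6868
  2     5,375.00     4,304.1104     8,608.2209      25,824.6626
  3     5,375.00     3,851.5530    11,554.6589      46,218.6354
  4    55,375.00    35,507.7875   142,031.1500     710,155.7498
  Σ                 48,473.2943   167,003.8731     791,818.7346
P = 48,473.2943.
Convexity = Σ t(t+1)·PV / [P·(1+y)²] = 791,818.7346 / (48,473.2943 × 1.248806) = 13.08062.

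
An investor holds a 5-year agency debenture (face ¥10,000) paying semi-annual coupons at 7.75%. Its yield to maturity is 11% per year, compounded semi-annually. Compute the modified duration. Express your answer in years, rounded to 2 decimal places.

Periodic yield y = 0.055. First find Macaulay duration:
  t   CF        PV=CF/(1+0.055)^t    t·PV
  1       387.50       367.2986       367.2986
  2       387.50       348.1503       696.3006
  3       387.50       330.0003       990.0009
  4       387.50       312.7965     1,251.1860
  5       387.50       296.4896     1,482.4478
  6       387.50       281.0328     1,686.1966
  7       387.50       266.3818     1,864.6723
  8       387.50       252.4946     2,019.9565
  9       387.50       239.3313     2,153.9820
  10   10,387.50     6,081.1601    60,811.6014
  Σ                  8,775.1358    73,323.6427
P = 8,775.1358; Macaulay duration = 73,323.6427 / 8,775.1358 = 8.35584 half-year periods = 4.17792 years.
Modified duration = D_Mac / (1 + y) = 4.17792 / 1.055 = 3.96011 years.

3.96 years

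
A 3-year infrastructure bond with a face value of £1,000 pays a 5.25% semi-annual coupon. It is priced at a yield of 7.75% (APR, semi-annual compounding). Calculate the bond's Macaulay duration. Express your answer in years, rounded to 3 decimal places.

2.807 years

Periodic yield y = 0.03875. Discount each cash flow and weight by its period:
  t   CF        PV=CF/(1+0.03875)^t    t·PV
  1        26.25        25.2708        25.2708
  2        26.25        24.3280        48.6561
  3        26.25        23.4205        70.2615
  4        26.25        22.5468        90.1873
  5        26.25        21.7057       108.5286
  6     1,026.25       816.9340     4,901.6038
  Σ                    934.2058     5,244.5079
Price P = Σ PV = 934.2058.
Macaulay duration = Σ(t·PV) / P = 5,244.5079 / 934.2058 = 5.61387 half-year periods.
In years: 5.61387 / 2 = 2.80693 years.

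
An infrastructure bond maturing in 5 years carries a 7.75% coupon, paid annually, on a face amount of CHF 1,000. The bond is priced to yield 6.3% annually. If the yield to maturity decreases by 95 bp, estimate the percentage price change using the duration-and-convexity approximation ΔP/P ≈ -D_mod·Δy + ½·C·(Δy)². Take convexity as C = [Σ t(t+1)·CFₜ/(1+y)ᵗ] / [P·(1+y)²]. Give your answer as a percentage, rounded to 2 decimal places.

+3.99%

With y = 0.063:
  t   CF        PV=CF/(1+0.063)^t    t·PV        t(t+1)·PV
  1        77.50        72.9069        72.9069         145.8137
  2        77.50        68.5860       137.1719         411.5157
  3        77.50        64.5211       193.5634         774.2535
  4        77.50        60.6972       242.7888       1,213.9440
  5     1,077.50       793.8729     3,969.3643      23,816.1859
  Σ                  1,060.5840     4,615.7952      26,361.7127
P = 1,060.5840; D_Mac = 4.35213 yrs; D_mod = 4.09419 yrs; C = 21.99693.
Duration effect: -4.09419 × (-0.0095) = +0.038895
Convexity effect: 0.5 × 21.99693 × (-0.0095)² = +0.0009926
ΔP/P ≈ +0.038895 + 0.0009926 = +0.039887 = +3.9887%.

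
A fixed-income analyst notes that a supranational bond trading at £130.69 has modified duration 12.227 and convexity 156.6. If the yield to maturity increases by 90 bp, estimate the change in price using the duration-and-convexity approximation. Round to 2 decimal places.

Duration effect: -D_mod·Δy = -12.227 × (+0.009) = -0.110043
Convexity effect: ½·C·(Δy)² = 0.5 × 156.6 × (0.009)² = +0.0063423
ΔP/P ≈ -0.110043 + 0.0063423 = -0.1037007
ΔP ≈ 130.69 × (-0.1037007) = -13.552644483.

-£13.55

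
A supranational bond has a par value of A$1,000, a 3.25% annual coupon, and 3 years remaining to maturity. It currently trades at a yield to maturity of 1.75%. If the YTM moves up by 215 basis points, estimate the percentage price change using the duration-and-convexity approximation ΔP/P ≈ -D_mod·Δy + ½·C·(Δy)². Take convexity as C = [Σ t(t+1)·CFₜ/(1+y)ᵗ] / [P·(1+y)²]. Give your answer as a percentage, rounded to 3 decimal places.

-5.889%

With y = 0.0175:
  t   CF        PV=CF/(1+0.0175)^t    t·PV        t(t+1)·PV
  1        32.50        31.9410        31.9410          63.8821
  2        32.50        31.3917        62.7834         188.3501
  3     1,032.50       980.1371     2,940.4112      11,761.6446
  Σ                  1,043.4698     3,035.1355      12,013.8767
P = 1,043.4698; D_Mac = 2.90870 yrs; D_mod = 2.85867 yrs; C = 11.12076.
Duration effect: -2.85867 × (+0.0215) = -0.061461
Convexity effect: 0.5 × 11.12076 × (0.0215)² = +0.0025703
ΔP/P ≈ -0.061461 + 0.0025703 = -0.058891 = -5.8891%.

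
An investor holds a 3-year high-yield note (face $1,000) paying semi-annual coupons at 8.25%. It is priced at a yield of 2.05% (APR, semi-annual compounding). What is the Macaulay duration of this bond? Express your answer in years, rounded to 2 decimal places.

2.74 years

Periodic yield y = 0.01025. Discount each cash flow and weight by its period:
  t   CF        PV=CF/(1+0.01025)^t    t·PV
  1        41.25        40.8315        40.8315
  2        41.25        40.4172        80.8344
  3        41.25        40.0071       120.0214
  4        41.25        39.6012       158.4049
  5        41.25        39.1994       195.9971
  6     1,041.25       979.4491     5,876.6944
  Σ                  1,179.5055     6,472.7837
Price P = Σ PV = 1,179.5055.
Macaulay duration = Σ(t·PV) / P = 6,472.7837 / 1,179.5055 = 5.48771 half-year periods.
In years: 5.48771 / 2 = 2.74385 years.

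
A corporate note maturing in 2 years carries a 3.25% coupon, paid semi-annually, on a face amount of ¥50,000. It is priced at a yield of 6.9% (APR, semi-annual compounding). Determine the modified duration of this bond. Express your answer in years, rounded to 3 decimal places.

Periodic yield y = 0.0345. First find Macaulay duration:
  t   CF        PV=CF/(1+0.0345)^t    t·PV
  1       812.50       785.4036       785.4036
  2       812.50       759.2108     1,518.4216
  3       812.50       733.8915     2,201.6746
  4    50,812.50    44,365.8272   177,463.3086
  Σ                 46,644.3331   181,968.8085
P = 46,644.3331; Macaulay duration = 181,968.8085 / 46,644.3331 = 3.90120 half-year periods = 1.95060 years.
Modified duration = D_Mac / (1 + y) = 1.95060 / 1.0345 = 1.88555 years.

1.886 years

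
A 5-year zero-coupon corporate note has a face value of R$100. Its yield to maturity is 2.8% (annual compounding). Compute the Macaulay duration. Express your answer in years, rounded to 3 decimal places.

5.000 years

A zero-coupon bond has a single cash flow at maturity, so its Macaulay duration equals its maturity: 5 years.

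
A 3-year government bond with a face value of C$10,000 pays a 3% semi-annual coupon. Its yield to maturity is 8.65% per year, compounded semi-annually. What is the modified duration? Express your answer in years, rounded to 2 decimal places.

2.76 years

Periodic yield y = 0.04325. First find Macaulay duration:
  t   CF        PV=CF/(1+0.04325)^t    t·PV
  1       150.00       143.7815       143.7815
  2       150.00       137.8207       275.6414
  3       150.00       132.1071       396.3212
  4       150.00       126.6303       506.5213
  5       150.00       121.3806       606.9030
  6    10,150.00     7,872.9172    47,237.5030
  Σ                  8,534.6373    49,166.6713
P = 8,534.6373; Macaulay duration = 49,166.6713 / 8,534.6373 = 5.76084 half-year periods = 2.88042 years.
Modified duration = D_Mac / (1 + y) = 2.88042 / 1.04325 = 2.76101 years.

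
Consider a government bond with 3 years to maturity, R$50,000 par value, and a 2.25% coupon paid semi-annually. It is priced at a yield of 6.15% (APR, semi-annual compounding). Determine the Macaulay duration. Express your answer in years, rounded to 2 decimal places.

Periodic yield y = 0.03075. Discount each cash flow and weight by its period:
  t   CF        PV=CF/(1+0.03075)^t    t·PV
  1       562.50       545.7191       545.7191
  2       562.50       529.4389     1,058.8778
  3       562.50       513.6443     1,540.9330
  4       562.50       498.3210     1,993.2838
  5       562.50       483.4547     2,417.2736
  6    50,562.50    42,160.7646   252,964.5875
  Σ                 44,731.3426   260,520.6748
Price P = Σ PV = 44,731.3426.
Macaulay duration = Σ(t·PV) / P = 260,520.6748 / 44,731.3426 = 5.82412 half-year periods.
In years: 5.82412 / 2 = 2.91206 years.

2.91 years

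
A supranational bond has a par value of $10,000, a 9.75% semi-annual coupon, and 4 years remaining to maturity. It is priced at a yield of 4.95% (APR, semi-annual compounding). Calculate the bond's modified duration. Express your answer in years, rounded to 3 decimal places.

3.375 years

Periodic yield y = 0.02475. First find Macaulay duration:
  t   CF        PV=CF/(1+0.02475)^t    t·PV
  1       487.50       475.7258       475.7258
  2       487.50       464.2359       928.4719
  3       487.50       453.0236     1,359.0708
  4       487.50       442.0821     1,768.3283
  5       487.50       431.4048     2,157.0241
  6       487.50       420.9854     2,525.9125
  7       487.50       410.8177     2,875.7238
  8    10,487.50     8,624.3934    68,995.1471
  Σ                 11,722.6687    81,085.4043
P = 11,722.6687; Macaulay duration = 81,085.4043 / 11,722.6687 = 6.91697 half-year periods = 3.45849 years.
Modified duration = D_Mac / (1 + y) = 3.45849 / 1.02475 = 3.37496 years.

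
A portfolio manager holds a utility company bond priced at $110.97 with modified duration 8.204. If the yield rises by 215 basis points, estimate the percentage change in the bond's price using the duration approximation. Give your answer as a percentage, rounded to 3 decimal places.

-17.639%

Duration approximation: ΔP/P ≈ -D_mod · Δy = -8.204 × (+0.0215) = -0.176386.
As a percentage: -17.6386%.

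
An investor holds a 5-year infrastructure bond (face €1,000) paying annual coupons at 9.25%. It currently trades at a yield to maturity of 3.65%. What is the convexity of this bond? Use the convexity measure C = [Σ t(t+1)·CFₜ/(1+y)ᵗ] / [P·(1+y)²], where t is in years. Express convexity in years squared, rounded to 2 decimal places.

22.82

With y = 0.0365:
  t   CF        PV=CF/(1+0.0365)^t    t·PV        t(t+1)·PV
  1        92.50        89.2426        89.2426         178.4853
  2        92.50        86.1000       172.2000         516.6000
  3        92.50        83.0680       249.2040         996.8161
  4        92.50        80.1428       320.5712       1,602.8560
  5     1,092.50       913.2189     4,566.0947      27,396.5684
  Σ                  1,251.7724     5,397.3126      30,691.3258
P = 1,251.7724.
Convexity = Σ t(t+1)·PV / [P·(1+y)²] = 30,691.3258 / (1,251.7724 × 1.074332) = 22.82189.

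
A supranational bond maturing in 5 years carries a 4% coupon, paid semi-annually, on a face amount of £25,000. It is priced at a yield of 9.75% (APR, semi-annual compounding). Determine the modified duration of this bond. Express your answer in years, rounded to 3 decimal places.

Periodic yield y = 0.04875. First find Macaulay duration:
  t   CF        PV=CF/(1+0.04875)^t    t·PV
  1       500.00       476.7580       476.7580
  2       500.00       454.5965       909.1929
  3       500.00       433.4650     1,300.3951
  4       500.00       413.3159     1,653.2636
  5       500.00       394.1034     1,970.5168
  6       500.00       375.7839     2,254.7034
  7       500.00       358.3160     2,508.2119
  8       500.00       341.6601     2,733.2805
  9       500.00       325.7784     2,932.0053
  10   25,500.00    15,842.3806   158,423.8058
  Σ                 19,416.1577   175,162.1333
P = 19,416.1577; Macaulay duration = 175,162.1333 / 19,416.1577 = 9.02146 half-year periods = 4.51073 years.
Modified duration = D_Mac / (1 + y) = 4.51073 / 1.04875 = 4.30105 years.

4.301 years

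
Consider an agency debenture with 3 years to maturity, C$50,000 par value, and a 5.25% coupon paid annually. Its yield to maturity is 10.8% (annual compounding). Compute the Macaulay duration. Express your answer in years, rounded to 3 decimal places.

2.841 years

Periodic yield y = 0.108. Discount each cash flow and weight by its year:
  t   CF        PV=CF/(1+0.108)^t    t·PV
  1     2,625.00     2,369.1336     2,369.1336
  2     2,625.00     2,138.2072     4,276.4144
  3    52,625.00    38,687.6925   116,063.0776
  Σ                 43,195.0333   122,708.6256
Price P = Σ PV = 43,195.0333.
Macaulay duration = Σ(t·PV) / P = 122,708.6256 / 43,195.0333 = 2.84080 years.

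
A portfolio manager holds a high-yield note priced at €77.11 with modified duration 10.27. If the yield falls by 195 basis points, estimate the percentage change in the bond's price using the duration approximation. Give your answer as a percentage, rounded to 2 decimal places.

Duration approximation: ΔP/P ≈ -D_mod · Δy = -10.27 × (-0.0195) = +0.200265.
As a percentage: +20.0265%.

+20.03%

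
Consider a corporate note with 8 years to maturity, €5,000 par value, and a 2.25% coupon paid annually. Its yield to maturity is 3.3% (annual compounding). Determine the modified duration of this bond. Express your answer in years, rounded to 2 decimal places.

Periodic yield y = 0.033. First find Macaulay duration:
  t   CF        PV=CF/(1+0.033)^t    t·PV
  1       112.50       108.9061       108.9061
  2       112.50       105.4270       210.8540
  3       112.50       102.0591       306.1772
  4       112.50        98.7987       395.1948
  5       112.50        95.6425       478.2125
  6       112.50        92.5871       555.5227
  7       112.50        89.6294       627.4055
  8     5,112.50     3,943.0361    31,544.2885
  Σ                  4,636.0859    34,226.5613
P = 4,636.0859; Macaulay duration = 34,226.5613 / 4,636.0859 = 7.38264 years.
Modified duration = D_Mac / (1 + y) = 7.38264 / 1.033 = 7.14680 years.

7.15 years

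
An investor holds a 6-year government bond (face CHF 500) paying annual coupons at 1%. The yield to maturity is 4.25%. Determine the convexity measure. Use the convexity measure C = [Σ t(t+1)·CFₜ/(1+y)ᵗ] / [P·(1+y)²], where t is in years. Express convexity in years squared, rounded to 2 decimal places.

With y = 0.0425:
  t   CF        PV=CF/(1+0.0425)^t    t·PV        t(t+1)·PV
  1         5.00         4.7962         4.7962           9.5923
  2         5.00         4.6006         9.2013          27.6038
  3         5.00         4.4131        13.2392          52.9570
  4         5.00         4.2332        16.9327          84.6634
  5         5.00         4.0606        20.3030         121.8179
  6       505.00       393.4006     2,360.4035      16,522.8244
  Σ                    415.5042     2,424.8758      16,819.4587
P = 415.5042.
Convexity = Σ t(t+1)·PV / [P·(1+y)²] = 16,819.4587 / (415.5042 × 1.086806) = 37.24641.

37.25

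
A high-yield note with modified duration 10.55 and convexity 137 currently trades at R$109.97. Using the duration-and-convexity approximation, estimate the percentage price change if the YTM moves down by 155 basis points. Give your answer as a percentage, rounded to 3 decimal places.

+17.998%

Duration effect: -D_mod·Δy = -10.55 × (-0.0155) = +0.163525
Convexity effect: ½·C·(Δy)² = 0.5 × 137 × (-0.0155)² = +0.016457125
ΔP/P ≈ +0.163525 + 0.016457125 = +0.179982125
= +17.9982125%.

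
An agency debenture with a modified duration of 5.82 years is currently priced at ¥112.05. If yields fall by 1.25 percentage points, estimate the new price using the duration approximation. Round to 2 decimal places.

Duration approximation: ΔP/P ≈ -D_mod · Δy = -5.82 × (-0.0125) = +0.072750.
New price ≈ 112.05 × (1 + 0.072750) = 120.2016375.

¥120.20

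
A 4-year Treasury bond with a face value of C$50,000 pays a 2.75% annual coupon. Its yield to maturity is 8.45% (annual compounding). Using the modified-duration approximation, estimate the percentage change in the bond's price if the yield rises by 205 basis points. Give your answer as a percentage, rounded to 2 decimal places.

Periodic yield y = 0.0845. Modified duration first:
  t   CF        PV=CF/(1+0.0845)^t    t·PV
  1     1,375.00     1,267.8654     1,267.8654
  2     1,375.00     1,169.0783     2,338.1565
  3     1,375.00     1,077.9883     3,233.9648
  4    51,375.00    37,139.2911   148,557.1643
  Σ                 40,654.2230   155,397.1509
P = 40,654.2230; D_Mac = 3.82241 yrs; D_mod = 3.82241/(1+0.0845) = 3.52458 yrs.
ΔP/P ≈ -D_mod · Δy = -3.52458 × (+0.0205) = -0.072254 = -7.2254%.

-7.23%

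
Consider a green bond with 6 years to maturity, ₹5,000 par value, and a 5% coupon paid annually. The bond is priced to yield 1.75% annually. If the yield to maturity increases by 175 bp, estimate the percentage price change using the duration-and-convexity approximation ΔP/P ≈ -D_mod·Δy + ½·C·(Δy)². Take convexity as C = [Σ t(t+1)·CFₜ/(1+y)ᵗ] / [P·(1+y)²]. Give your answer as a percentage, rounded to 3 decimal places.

With y = 0.0175:
  t   CF        PV=CF/(1+0.0175)^t    t·PV        t(t+1)·PV
  1       250.00       245.7002       245.7002         491.4005
  2       250.00       241.4744       482.9489       1,448.8467
  3       250.00       237.3213       711.9640       2,847.8558
  4       250.00       233.2396       932.9585       4,664.7925
  5       250.00       229.2281     1,146.1407       6,876.8440
  6     5,250.00     4,730.9983    28,385.9901     198,701.9304
  Σ                  5,917.9621    31,905.7023     215,031.6700
P = 5,917.9621; D_Mac = 5.39133 yrs; D_mod = 5.29861 yrs; C = 35.09631.
Duration effect: -5.29861 × (+0.0175) = -0.092726
Convexity effect: 0.5 × 35.09631 × (0.0175)² = +0.0053741
ΔP/P ≈ -0.092726 + 0.0053741 = -0.087352 = -8.7352%.

-8.735%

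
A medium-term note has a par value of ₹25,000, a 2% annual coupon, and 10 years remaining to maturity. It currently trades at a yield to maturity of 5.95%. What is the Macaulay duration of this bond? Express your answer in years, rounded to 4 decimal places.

8.9642 years

Periodic yield y = 0.0595. Discount each cash flow and weight by its year:
  t   CF        PV=CF/(1+0.0595)^t    t·PV
  1       500.00       471.9207       471.9207
  2       500.00       445.4183       890.8367
  3       500.00       420.4043     1,261.2128
  4       500.00       396.7950     1,587.1799
  5       500.00       374.5115     1,872.5577
  6       500.00       353.4795     2,120.8770
  7       500.00       333.6286     2,335.4002
  8       500.00       314.8925     2,519.1400
  9       500.00       297.2086     2,674.8773
  10   25,500.00    14,306.4068   143,064.0680
  Σ                 17,714.6658   158,798.0703
Price P = Σ PV = 17,714.6658.
Macaulay duration = Σ(t·PV) / P = 158,798.0703 / 17,714.6658 = 8.96421 years.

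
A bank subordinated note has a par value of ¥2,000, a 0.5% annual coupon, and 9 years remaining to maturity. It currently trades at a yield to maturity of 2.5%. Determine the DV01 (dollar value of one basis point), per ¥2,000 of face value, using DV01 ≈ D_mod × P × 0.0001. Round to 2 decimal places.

Periodic yield y = 0.025.
  t   CF        PV=CF/(1+0.025)^t    t·PV
  1        10.00         9.7561         9.7561
  2        10.00         9.5181        19.0363
  3        10.00         9.2860        27.8580
  4        10.00         9.0595        36.2380
  5        10.00         8.8385        44.1927
  6        10.00         8.6230        51.7378
  7        10.00         8.4127        58.8886
  8        10.00         8.2075        65.6597
  9     2,010.00     1,609.4640    14,485.1761
  Σ                  1,681.1654    14,798.5433
P = 1,681.1654; D_Mac = 8.80255 yrs; D_mod = 8.58785 yrs.
DV01 ≈ 8.58785 × 1,681.1654 × 0.0001 = 1.443760.

¥1.44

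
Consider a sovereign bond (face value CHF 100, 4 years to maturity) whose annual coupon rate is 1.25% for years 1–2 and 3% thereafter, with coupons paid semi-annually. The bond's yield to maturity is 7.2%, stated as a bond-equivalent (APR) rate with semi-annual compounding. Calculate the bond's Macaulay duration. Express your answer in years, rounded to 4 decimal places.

3.8783 years

Periodic yield y = 0.036. Discount each cash flow and weight by its period:
  t   CF        PV=CF/(1+0.036)^t    t·PV
  1        0.625         0.6033         0.6033
  2        0.625         0.5823         1.1646
  3        0.625         0.5621         1.6863
  4        0.625         0.5426         2.1702
  5        1.500         1.2569         6.2844
  6        1.500         1.2132         7.2792
  7        1.500         1.1710         8.1973
  8      101.500        76.4871       611.8965
  Σ                     82.4184       639.2818
Price P = Σ PV = 82.4184.
Macaulay duration = Σ(t·PV) / P = 639.2818 / 82.4184 = 7.75654 half-year periods.
In years: 7.75654 / 2 = 3.87827 years.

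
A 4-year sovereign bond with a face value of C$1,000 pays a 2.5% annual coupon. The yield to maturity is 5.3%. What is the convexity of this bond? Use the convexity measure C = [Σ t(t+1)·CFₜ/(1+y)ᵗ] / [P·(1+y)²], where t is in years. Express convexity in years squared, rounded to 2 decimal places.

17.12

With y = 0.053:
  t   CF        PV=CF/(1+0.053)^t    t·PV        t(t+1)·PV
  1        25.00        23.7417        23.7417          47.4834
  2        25.00        22.5467        45.0934         135.2803
  3        25.00        21.4119        64.2357         256.9426
  4     1,025.00       833.7011     3,334.8044      16,674.0222
  Σ                    901.4014     3,467.8752      17,113.7285
P = 901.4014.
Convexity = Σ t(t+1)·PV / [P·(1+y)²] = 17,113.7285 / (901.4014 × 1.108809) = 17.12260.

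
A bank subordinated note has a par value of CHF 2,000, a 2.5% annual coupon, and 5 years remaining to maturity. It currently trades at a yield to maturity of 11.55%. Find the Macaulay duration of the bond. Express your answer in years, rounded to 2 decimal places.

Periodic yield y = 0.1155. Discount each cash flow and weight by its year:
  t   CF        PV=CF/(1+0.1155)^t    t·PV
  1        50.00        44.8229        44.8229
  2        50.00        40.1819        80.3639
  3        50.00        36.0215       108.0644
  4        50.00        32.2918       129.1670
  5     2,050.00     1,186.8777     5,934.3887
  Σ                  1,340.1959     6,296.8070
Price P = Σ PV = 1,340.1959.
Macaulay duration = Σ(t·PV) / P = 6,296.8070 / 1,340.1959 = 4.69842 years.

4.70 years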